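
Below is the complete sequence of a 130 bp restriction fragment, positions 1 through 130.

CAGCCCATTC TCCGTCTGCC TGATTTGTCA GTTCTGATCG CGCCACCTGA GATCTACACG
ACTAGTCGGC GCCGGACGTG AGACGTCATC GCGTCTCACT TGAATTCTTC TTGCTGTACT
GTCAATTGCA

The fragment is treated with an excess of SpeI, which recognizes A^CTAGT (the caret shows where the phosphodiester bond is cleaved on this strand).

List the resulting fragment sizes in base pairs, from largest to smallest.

The SpeI site (ACTAGT) starts at position 61.
SpeI cuts after the first base of each site, so after position 61.
Linear molecule, 1 cut → 2 fragments:
  1–61 → 61 bp
  62–130 → 69 bp
Sorted largest to smallest: 69, 61 bp.

69, 61 bp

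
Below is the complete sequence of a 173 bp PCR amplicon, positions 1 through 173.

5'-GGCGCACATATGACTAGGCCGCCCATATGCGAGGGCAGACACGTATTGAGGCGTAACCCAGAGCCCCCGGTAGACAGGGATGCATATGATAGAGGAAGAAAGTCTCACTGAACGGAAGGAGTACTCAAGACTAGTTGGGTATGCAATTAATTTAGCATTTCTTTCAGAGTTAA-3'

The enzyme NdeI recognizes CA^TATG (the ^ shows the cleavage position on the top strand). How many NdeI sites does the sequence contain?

3

CATATG occurs starting at positions 7, 24, 83.
NdeI cuts at 3 sites.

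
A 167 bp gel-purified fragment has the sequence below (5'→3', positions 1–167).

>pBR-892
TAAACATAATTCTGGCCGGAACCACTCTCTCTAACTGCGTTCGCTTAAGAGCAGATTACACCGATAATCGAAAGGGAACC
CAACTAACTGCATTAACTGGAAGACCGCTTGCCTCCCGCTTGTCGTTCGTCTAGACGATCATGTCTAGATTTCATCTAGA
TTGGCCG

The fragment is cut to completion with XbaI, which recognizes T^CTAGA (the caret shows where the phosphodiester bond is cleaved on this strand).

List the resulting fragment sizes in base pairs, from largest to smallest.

XbaI sites (TCTAGA) start at positions 130, 144, 155.
XbaI cuts after the first base of each site, so after positions 130, 144, 155.
Linear molecule, 3 cuts → 4 fragments:
  1–130 → 130 bp
  131–144 → 14 bp
  145–155 → 11 bp
  156–167 → 12 bp
Sorted largest to smallest: 130, 14, 12, 11 bp.

130, 14, 12, 11 bp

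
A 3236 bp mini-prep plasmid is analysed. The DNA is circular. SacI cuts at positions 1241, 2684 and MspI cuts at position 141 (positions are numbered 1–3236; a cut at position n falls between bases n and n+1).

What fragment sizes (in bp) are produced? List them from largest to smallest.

1443, 1100, 693 bp

Combined cut positions (sorted): 141, 1241, 2684.
Circular molecule, 3 cuts → 3 fragments:
  1241 − 141 = 1100 bp
  2684 − 1241 = 1443 bp
  wrap: 3236 − 2684 + 141 = 693 bp
Sorted largest to smallest: 1443, 1100, 693 bp.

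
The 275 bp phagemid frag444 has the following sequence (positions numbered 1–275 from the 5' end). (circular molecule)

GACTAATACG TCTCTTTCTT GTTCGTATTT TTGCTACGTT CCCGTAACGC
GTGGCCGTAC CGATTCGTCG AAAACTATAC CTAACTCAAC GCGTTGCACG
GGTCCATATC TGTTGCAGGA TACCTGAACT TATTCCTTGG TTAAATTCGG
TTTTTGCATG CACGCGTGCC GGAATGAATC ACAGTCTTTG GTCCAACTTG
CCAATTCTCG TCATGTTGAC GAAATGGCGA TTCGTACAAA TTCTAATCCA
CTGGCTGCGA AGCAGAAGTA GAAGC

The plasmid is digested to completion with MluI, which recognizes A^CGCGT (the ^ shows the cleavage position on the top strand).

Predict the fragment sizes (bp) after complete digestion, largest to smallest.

160, 73, 42 bp

MluI sites (ACGCGT) start at positions 47, 89, 162.
MluI cuts after the first base of each site, so after positions 47, 89, 162.
Circular molecule, 3 cuts → 3 fragments:
  48–89 → 42 bp
  90–162 → 73 bp
  163–275 then 1–47 → 113 + 47 = 160 bp
Sorted largest to smallest: 160, 73, 42 bp.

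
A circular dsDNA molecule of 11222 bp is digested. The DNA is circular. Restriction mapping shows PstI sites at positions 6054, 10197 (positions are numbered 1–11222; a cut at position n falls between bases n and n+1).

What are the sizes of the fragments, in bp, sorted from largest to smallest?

Circular molecule, 2 cuts → 2 fragments:
  10197 − 6054 = 4143 bp
  wrap: 11222 − 10197 + 6054 = 7079 bp
Sorted largest to smallest: 7079, 4143 bp.

7079, 4143 bp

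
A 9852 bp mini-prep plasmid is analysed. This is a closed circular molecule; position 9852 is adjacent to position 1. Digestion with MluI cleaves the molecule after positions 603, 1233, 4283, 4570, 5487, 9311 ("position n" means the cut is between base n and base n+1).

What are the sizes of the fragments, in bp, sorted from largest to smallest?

3824, 3050, 1144, 917, 630, 287 bp

Circular molecule, 6 cuts → 6 fragments:
  1233 − 603 = 630 bp
  4283 − 1233 = 3050 bp
  4570 − 4283 = 287 bp
  5487 − 4570 = 917 bp
  9311 − 5487 = 3824 bp
  wrap: 9852 − 9311 + 603 = 1144 bp
Sorted largest to smallest: 3824, 3050, 1144, 917, 630, 287 bp.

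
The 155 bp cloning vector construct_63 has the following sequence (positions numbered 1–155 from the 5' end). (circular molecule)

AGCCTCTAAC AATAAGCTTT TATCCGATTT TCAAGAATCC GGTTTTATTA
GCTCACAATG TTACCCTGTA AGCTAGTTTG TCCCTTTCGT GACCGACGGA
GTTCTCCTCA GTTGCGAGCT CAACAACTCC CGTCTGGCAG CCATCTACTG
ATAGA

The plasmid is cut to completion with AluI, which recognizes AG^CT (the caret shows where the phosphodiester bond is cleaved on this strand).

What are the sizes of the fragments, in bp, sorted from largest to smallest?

53, 46, 35, 21 bp

AluI sites (AGCT) start at positions 15, 50, 71, 117.
AluI cuts after base 2 of each site, so after positions 16, 51, 72, 118.
Circular molecule, 4 cuts → 4 fragments:
  17–51 → 35 bp
  52–72 → 21 bp
  73–118 → 46 bp
  119–155 then 1–16 → 37 + 16 = 53 bp
Sorted largest to smallest: 53, 46, 35, 21 bp.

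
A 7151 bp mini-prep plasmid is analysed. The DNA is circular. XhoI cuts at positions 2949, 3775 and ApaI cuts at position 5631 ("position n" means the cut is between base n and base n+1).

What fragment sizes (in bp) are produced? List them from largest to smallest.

Combined cut positions (sorted): 2949, 3775, 5631.
Circular molecule, 3 cuts → 3 fragments:
  3775 − 2949 = 826 bp
  5631 − 3775 = 1856 bp
  wrap: 7151 − 5631 + 2949 = 4469 bp
Sorted largest to smallest: 4469, 1856, 826 bp.

4469, 1856, 826 bp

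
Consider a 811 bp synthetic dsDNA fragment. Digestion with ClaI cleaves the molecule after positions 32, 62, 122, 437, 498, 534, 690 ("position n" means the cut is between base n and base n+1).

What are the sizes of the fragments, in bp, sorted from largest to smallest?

315, 156, 121, 61, 60, 36, 32, 30 bp

Linear molecule, 7 cuts → 8 fragments:
  32 − 0 = 32 bp
  62 − 32 = 30 bp
  122 − 62 = 60 bp
  437 − 122 = 315 bp
  498 − 437 = 61 bp
  534 − 498 = 36 bp
  690 − 534 = 156 bp
  811 − 690 = 121 bp
Sorted largest to smallest: 315, 156, 121, 61, 60, 36, 32, 30 bp.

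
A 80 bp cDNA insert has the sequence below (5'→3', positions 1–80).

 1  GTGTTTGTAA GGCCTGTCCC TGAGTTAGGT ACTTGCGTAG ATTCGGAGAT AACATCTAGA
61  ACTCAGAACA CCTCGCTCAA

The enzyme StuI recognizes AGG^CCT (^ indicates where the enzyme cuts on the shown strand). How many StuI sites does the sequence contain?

1

AGGCCT occurs starting at position 10.
StuI cuts at 1 site.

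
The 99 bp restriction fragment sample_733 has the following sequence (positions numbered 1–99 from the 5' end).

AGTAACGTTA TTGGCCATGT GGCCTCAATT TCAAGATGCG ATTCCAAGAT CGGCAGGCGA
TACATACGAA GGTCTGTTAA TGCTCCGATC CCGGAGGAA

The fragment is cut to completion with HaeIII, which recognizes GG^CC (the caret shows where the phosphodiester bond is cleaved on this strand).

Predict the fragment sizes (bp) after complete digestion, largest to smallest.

HaeIII sites (GGCC) start at positions 13, 21.
HaeIII cuts after base 2 of each site, so after positions 14, 22.
Linear molecule, 2 cuts → 3 fragments:
  1–14 → 14 bp
  15–22 → 8 bp
  23–99 → 77 bp
Sorted largest to smallest: 77, 14, 8 bp.

77, 14, 8 bp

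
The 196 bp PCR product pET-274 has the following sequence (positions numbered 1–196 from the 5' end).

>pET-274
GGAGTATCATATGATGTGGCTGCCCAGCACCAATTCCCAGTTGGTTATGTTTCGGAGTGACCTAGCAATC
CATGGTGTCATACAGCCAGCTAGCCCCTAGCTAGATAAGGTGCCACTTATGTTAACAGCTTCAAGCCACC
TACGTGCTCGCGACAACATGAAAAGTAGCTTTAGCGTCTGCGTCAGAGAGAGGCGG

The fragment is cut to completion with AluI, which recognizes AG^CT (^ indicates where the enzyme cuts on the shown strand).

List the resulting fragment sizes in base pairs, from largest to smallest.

89, 40, 28, 28, 11 bp

AluI sites (AGCT) start at positions 88, 99, 127, 167.
AluI cuts after base 2 of each site, so after positions 89, 100, 128, 168.
Linear molecule, 4 cuts → 5 fragments:
  1–89 → 89 bp
  90–100 → 11 bp
  101–128 → 28 bp
  129–168 → 40 bp
  169–196 → 28 bp
Sorted largest to smallest: 89, 40, 28, 28, 11 bp.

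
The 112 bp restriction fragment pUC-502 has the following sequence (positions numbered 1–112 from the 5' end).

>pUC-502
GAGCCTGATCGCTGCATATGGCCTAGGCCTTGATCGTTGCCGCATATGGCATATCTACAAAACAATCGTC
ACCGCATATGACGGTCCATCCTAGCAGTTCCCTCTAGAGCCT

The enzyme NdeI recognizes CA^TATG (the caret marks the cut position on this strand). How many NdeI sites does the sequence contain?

3

CATATG occurs starting at positions 15, 43, 75.
NdeI cuts at 3 sites.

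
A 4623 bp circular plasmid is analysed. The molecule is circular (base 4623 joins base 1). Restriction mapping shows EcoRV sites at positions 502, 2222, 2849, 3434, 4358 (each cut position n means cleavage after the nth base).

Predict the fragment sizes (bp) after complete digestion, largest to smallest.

Circular molecule, 5 cuts → 5 fragments:
  2222 − 502 = 1720 bp
  2849 − 2222 = 627 bp
  3434 − 2849 = 585 bp
  4358 − 3434 = 924 bp
  wrap: 4623 − 4358 + 502 = 767 bp
Sorted largest to smallest: 1720, 924, 767, 627, 585 bp.

1720, 924, 767, 627, 585 bp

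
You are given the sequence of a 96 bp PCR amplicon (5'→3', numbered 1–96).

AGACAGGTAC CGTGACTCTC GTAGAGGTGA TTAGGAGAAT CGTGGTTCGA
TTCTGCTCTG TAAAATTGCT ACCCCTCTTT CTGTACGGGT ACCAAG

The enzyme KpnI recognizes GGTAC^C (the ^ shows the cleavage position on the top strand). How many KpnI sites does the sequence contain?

2

GGTACC occurs starting at positions 6, 88.
KpnI cuts at 2 sites.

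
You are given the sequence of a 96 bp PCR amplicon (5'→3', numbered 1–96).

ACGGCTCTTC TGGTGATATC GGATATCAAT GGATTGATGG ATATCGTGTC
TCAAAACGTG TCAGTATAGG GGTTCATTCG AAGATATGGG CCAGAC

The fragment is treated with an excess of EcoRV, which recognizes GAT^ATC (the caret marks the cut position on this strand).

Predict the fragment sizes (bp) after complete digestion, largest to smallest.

54, 18, 17, 7 bp

EcoRV sites (GATATC) start at positions 15, 22, 40.
EcoRV cuts after base 3 of each site, so after positions 17, 24, 42.
Linear molecule, 3 cuts → 4 fragments:
  1–17 → 17 bp
  18–24 → 7 bp
  25–42 → 18 bp
  43–96 → 54 bp
Sorted largest to smallest: 54, 18, 17, 7 bp.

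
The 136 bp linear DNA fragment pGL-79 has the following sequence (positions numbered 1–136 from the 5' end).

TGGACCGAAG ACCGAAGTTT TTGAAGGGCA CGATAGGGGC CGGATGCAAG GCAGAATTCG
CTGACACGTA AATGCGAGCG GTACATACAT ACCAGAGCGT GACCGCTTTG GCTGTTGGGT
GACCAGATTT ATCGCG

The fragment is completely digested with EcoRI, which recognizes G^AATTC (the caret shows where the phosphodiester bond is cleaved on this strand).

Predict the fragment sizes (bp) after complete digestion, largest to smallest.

The EcoRI site (GAATTC) starts at position 54.
EcoRI cuts after the first base of each site, so after position 54.
Linear molecule, 1 cut → 2 fragments:
  1–54 → 54 bp
  55–136 → 82 bp
Sorted largest to smallest: 82, 54 bp.

82, 54 bp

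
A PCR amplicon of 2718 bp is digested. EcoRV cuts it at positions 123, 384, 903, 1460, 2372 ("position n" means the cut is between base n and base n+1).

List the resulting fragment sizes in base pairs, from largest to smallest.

Linear molecule, 5 cuts → 6 fragments:
  123 − 0 = 123 bp
  384 − 123 = 261 bp
  903 − 384 = 519 bp
  1460 − 903 = 557 bp
  2372 − 1460 = 912 bp
  2718 − 2372 = 346 bp
Sorted largest to smallest: 912, 557, 519, 346, 261, 123 bp.

912, 557, 519, 346, 261, 123 bp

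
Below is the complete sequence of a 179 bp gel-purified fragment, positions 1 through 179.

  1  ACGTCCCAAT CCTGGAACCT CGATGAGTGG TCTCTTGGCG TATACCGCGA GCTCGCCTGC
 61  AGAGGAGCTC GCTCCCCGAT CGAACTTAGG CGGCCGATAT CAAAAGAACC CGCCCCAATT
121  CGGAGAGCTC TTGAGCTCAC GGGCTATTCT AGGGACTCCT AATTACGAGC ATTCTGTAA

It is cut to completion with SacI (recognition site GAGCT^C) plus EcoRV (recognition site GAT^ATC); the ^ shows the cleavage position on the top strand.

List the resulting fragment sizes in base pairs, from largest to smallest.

53, 42, 31, 29, 16, 8 bp

SacI sites (GAGCTC) start at positions 49, 65, 125, 133.
SacI cuts after base 5 of each site (before the last base), so after positions 53, 69, 129, 137.
The EcoRV site (GATATC) starts at position 96.
EcoRV cuts after base 3 of each site, so after position 98.
Combined cut positions: 53, 69, 98, 129, 137.
Linear molecule, 5 cuts → 6 fragments:
  1–53 → 53 bp
  54–69 → 16 bp
  70–98 → 29 bp
  99–129 → 31 bp
  130–137 → 8 bp
  138–179 → 42 bp
Sorted largest to smallest: 53, 42, 31, 29, 16, 8 bp.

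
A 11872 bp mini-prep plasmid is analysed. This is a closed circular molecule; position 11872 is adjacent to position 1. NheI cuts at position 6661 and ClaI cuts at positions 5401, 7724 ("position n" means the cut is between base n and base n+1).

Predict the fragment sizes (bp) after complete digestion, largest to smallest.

Combined cut positions (sorted): 5401, 6661, 7724.
Circular molecule, 3 cuts → 3 fragments:
  6661 − 5401 = 1260 bp
  7724 − 6661 = 1063 bp
  wrap: 11872 − 7724 + 5401 = 9549 bp
Sorted largest to smallest: 9549, 1260, 1063 bp.

9549, 1260, 1063 bp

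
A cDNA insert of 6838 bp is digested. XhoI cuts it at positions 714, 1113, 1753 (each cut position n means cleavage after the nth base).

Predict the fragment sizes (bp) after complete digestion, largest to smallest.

5085, 714, 640, 399 bp

Linear molecule, 3 cuts → 4 fragments:
  714 − 0 = 714 bp
  1113 − 714 = 399 bp
  1753 − 1113 = 640 bp
  6838 − 1753 = 5085 bp
Sorted largest to smallest: 5085, 714, 640, 399 bp.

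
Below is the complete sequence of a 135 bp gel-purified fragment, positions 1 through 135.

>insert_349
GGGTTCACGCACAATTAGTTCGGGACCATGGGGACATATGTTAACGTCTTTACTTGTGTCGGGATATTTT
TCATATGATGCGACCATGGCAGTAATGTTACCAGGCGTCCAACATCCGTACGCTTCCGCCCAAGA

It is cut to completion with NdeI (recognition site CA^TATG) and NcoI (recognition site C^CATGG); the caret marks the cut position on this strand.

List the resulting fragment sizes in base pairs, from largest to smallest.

NdeI sites (CATATG) start at positions 35, 72.
NdeI cuts after base 2 of each site, so after positions 36, 73.
NcoI sites (CCATGG) start at positions 26, 84.
NcoI cuts after the first base of each site, so after positions 26, 84.
Combined cut positions: 26, 36, 73, 84.
Linear molecule, 4 cuts → 5 fragments:
  1–26 → 26 bp
  27–36 → 10 bp
  37–73 → 37 bp
  74–84 → 11 bp
  85–135 → 51 bp
Sorted largest to smallest: 51, 37, 26, 11, 10 bp.

51, 37, 26, 11, 10 bp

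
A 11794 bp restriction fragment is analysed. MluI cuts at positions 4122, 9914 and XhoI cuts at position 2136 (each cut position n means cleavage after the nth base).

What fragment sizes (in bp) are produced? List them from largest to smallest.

Combined cut positions (sorted): 2136, 4122, 9914.
Linear molecule, 3 cuts → 4 fragments:
  2136 − 0 = 2136 bp
  4122 − 2136 = 1986 bp
  9914 − 4122 = 5792 bp
  11794 − 9914 = 1880 bp
Sorted largest to smallest: 5792, 2136, 1986, 1880 bp.

5792, 2136, 1986, 1880 bp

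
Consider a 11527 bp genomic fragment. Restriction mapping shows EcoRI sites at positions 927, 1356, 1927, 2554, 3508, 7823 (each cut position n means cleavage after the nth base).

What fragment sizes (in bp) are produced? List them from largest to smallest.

Linear molecule, 6 cuts → 7 fragments:
  927 − 0 = 927 bp
  1356 − 927 = 429 bp
  1927 − 1356 = 571 bp
  2554 − 1927 = 627 bp
  3508 − 2554 = 954 bp
  7823 − 3508 = 4315 bp
  11527 − 7823 = 3704 bp
Sorted largest to smallest: 4315, 3704, 954, 927, 627, 571, 429 bp.

4315, 3704, 954, 927, 627, 571, 429 bp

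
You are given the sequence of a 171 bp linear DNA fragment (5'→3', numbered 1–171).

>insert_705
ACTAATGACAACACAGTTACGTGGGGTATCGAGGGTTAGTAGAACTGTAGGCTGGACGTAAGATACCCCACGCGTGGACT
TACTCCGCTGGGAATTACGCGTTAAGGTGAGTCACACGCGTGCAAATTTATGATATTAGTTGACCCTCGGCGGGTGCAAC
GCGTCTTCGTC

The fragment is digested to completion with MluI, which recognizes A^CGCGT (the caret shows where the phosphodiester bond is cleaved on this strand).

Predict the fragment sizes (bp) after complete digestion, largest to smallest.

MluI sites (ACGCGT) start at positions 70, 97, 116, 159.
MluI cuts after the first base of each site, so after positions 70, 97, 116, 159.
Linear molecule, 4 cuts → 5 fragments:
  1–70 → 70 bp
  71–97 → 27 bp
  98–116 → 19 bp
  117–159 → 43 bp
  160–171 → 12 bp
Sorted largest to smallest: 70, 43, 27, 19, 12 bp.

70, 43, 27, 19, 12 bp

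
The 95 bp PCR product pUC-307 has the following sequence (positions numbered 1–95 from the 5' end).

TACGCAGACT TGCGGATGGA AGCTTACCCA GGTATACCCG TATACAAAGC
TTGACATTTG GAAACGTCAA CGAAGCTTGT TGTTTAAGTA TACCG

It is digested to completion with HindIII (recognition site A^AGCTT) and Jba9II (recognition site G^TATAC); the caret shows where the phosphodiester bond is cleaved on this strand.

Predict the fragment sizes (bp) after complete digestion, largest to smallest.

26, 20, 15, 12, 8, 7, 7 bp

HindIII sites (AAGCTT) start at positions 20, 47, 73.
HindIII cuts after the first base of each site, so after positions 20, 47, 73.
Jba9II sites (GTATAC) start at positions 32, 40, 88.
Jba9II cuts after the first base of each site, so after positions 32, 40, 88.
Combined cut positions: 20, 32, 40, 47, 73, 88.
Linear molecule, 6 cuts → 7 fragments:
  1–20 → 20 bp
  21–32 → 12 bp
  33–40 → 8 bp
  41–47 → 7 bp
  48–73 → 26 bp
  74–88 → 15 bp
  89–95 → 7 bp
Sorted largest to smallest: 26, 20, 15, 12, 8, 7, 7 bp.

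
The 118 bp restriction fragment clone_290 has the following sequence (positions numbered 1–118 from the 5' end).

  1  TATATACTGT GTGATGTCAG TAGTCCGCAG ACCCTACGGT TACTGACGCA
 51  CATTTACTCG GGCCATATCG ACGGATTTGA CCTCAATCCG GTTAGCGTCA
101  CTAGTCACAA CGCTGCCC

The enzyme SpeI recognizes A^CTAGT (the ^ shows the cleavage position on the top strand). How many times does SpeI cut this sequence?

1

ACTAGT occurs starting at position 100.
SpeI cuts at 1 site.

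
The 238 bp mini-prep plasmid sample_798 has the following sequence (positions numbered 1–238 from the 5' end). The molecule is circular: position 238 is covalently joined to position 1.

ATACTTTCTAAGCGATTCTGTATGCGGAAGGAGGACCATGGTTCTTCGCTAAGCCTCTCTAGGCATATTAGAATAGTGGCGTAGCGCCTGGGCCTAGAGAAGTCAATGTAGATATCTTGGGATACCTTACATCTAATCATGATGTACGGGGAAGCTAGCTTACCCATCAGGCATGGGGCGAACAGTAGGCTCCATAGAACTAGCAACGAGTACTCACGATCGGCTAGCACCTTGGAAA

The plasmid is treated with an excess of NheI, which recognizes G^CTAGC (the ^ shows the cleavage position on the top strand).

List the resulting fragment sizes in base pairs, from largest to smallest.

169, 69 bp

NheI sites (GCTAGC) start at positions 154, 223.
NheI cuts after the first base of each site, so after positions 154, 223.
Circular molecule, 2 cuts → 2 fragments:
  155–223 → 69 bp
  224–238 then 1–154 → 15 + 154 = 169 bp
Sorted largest to smallest: 169, 69 bp.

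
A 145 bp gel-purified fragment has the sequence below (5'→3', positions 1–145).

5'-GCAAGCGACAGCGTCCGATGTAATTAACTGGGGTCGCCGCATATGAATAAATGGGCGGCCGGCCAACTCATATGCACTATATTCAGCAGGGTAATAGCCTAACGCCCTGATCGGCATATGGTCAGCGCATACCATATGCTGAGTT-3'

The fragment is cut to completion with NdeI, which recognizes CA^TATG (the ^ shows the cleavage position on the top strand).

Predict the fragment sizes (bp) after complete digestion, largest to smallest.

NdeI sites (CATATG) start at positions 40, 69, 115, 133.
NdeI cuts after base 2 of each site, so after positions 41, 70, 116, 134.
Linear molecule, 4 cuts → 5 fragments:
  1–41 → 41 bp
  42–70 → 29 bp
  71–116 → 46 bp
  117–134 → 18 bp
  135–145 → 11 bp
Sorted largest to smallest: 46, 41, 29, 18, 11 bp.

46, 41, 29, 18, 11 bp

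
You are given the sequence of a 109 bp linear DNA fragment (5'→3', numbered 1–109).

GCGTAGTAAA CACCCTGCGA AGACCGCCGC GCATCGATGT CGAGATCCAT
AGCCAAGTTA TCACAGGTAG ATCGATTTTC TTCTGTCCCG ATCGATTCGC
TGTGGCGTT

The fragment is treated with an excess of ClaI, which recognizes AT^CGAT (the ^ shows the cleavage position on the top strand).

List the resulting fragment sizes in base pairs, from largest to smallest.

38, 34, 20, 17 bp

ClaI sites (ATCGAT) start at positions 33, 71, 91.
ClaI cuts after base 2 of each site, so after positions 34, 72, 92.
Linear molecule, 3 cuts → 4 fragments:
  1–34 → 34 bp
  35–72 → 38 bp
  73–92 → 20 bp
  93–109 → 17 bp
Sorted largest to smallest: 38, 34, 20, 17 bp.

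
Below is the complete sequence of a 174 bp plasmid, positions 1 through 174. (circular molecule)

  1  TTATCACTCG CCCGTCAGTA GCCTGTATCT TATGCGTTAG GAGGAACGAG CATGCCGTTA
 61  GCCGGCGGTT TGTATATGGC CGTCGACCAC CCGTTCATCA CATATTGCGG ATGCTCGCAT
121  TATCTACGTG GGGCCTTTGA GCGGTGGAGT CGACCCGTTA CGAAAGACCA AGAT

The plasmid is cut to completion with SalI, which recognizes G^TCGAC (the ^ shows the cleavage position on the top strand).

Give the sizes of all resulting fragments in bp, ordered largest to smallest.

107, 67 bp

SalI sites (GTCGAC) start at positions 82, 149.
SalI cuts after the first base of each site, so after positions 82, 149.
Circular molecule, 2 cuts → 2 fragments:
  83–149 → 67 bp
  150–174 then 1–82 → 25 + 82 = 107 bp
Sorted largest to smallest: 107, 67 bp.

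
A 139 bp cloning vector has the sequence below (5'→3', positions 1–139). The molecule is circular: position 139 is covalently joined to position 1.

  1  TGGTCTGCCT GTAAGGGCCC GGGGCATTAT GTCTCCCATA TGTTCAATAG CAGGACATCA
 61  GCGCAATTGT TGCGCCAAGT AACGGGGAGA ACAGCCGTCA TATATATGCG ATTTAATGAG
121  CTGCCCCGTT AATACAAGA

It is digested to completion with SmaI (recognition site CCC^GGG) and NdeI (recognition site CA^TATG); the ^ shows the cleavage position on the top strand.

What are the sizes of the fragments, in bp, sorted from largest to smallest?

The SmaI site (CCCGGG) starts at position 18.
SmaI cuts after base 3 of each site, so after position 20.
The NdeI site (CATATG) starts at position 37.
NdeI cuts after base 2 of each site, so after position 38.
Combined cut positions: 20, 38.
Circular molecule, 2 cuts → 2 fragments:
  21–38 → 18 bp
  39–139 then 1–20 → 101 + 20 = 121 bp
Sorted largest to smallest: 121, 18 bp.

121, 18 bp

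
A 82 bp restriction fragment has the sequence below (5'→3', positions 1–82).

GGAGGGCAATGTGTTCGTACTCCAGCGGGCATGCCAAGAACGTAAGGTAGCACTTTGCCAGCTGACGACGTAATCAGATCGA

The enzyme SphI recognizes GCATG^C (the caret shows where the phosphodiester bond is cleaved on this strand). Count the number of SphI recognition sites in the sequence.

GCATGC occurs starting at position 29.
SphI cuts at 1 site.

1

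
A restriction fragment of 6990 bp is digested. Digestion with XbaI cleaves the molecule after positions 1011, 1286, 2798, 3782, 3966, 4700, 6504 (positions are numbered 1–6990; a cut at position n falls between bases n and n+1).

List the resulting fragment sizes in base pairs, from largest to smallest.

1804, 1512, 1011, 984, 734, 486, 275, 184 bp

Linear molecule, 7 cuts → 8 fragments:
  1011 − 0 = 1011 bp
  1286 − 1011 = 275 bp
  2798 − 1286 = 1512 bp
  3782 − 2798 = 984 bp
  3966 − 3782 = 184 bp
  4700 − 3966 = 734 bp
  6504 − 4700 = 1804 bp
  6990 − 6504 = 486 bp
Sorted largest to smallest: 1804, 1512, 1011, 984, 734, 486, 275, 184 bp.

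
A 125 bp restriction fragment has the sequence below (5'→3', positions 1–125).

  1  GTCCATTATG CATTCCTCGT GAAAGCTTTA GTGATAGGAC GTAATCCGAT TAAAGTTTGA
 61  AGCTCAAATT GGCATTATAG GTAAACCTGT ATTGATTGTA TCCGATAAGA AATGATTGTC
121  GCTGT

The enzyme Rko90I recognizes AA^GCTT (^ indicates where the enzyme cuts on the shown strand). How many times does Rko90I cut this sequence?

1

AAGCTT occurs starting at position 23.
Rko90I cuts at 1 site.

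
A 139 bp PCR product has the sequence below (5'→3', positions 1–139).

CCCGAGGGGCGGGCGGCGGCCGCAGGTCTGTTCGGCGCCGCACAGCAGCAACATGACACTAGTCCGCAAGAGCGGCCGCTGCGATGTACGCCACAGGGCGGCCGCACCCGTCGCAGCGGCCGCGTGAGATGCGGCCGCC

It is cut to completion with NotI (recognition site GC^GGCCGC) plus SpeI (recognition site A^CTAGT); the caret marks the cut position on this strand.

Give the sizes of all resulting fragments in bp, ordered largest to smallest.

41, 26, 18, 17, 15, 15, 7 bp

NotI sites (GCGGCCGC) start at positions 16, 72, 98, 116, 131.
NotI cuts after base 2 of each site, so after positions 17, 73, 99, 117, 132.
The SpeI site (ACTAGT) starts at position 58.
SpeI cuts after the first base of each site, so after position 58.
Combined cut positions: 17, 58, 73, 99, 117, 132.
Linear molecule, 6 cuts → 7 fragments:
  1–17 → 17 bp
  18–58 → 41 bp
  59–73 → 15 bp
  74–99 → 26 bp
  100–117 → 18 bp
  118–132 → 15 bp
  133–139 → 7 bp
Sorted largest to smallest: 41, 26, 18, 17, 15, 15, 7 bp.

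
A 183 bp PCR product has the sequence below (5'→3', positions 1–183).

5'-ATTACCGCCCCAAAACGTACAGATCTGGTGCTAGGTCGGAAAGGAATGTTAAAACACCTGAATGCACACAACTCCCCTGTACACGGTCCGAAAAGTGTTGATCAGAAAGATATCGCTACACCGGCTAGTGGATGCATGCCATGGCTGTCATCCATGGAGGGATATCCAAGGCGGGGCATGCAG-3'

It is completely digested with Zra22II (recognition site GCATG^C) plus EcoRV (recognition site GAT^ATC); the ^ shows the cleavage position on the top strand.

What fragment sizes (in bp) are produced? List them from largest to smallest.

111, 27, 25, 17, 3 bp

Zra22II sites (GCATGC) start at positions 134, 176.
Zra22II cuts after base 5 of each site (before the last base), so after positions 138, 180.
EcoRV sites (GATATC) start at positions 109, 161.
EcoRV cuts after base 3 of each site, so after positions 111, 163.
Combined cut positions: 111, 138, 163, 180.
Linear molecule, 4 cuts → 5 fragments:
  1–111 → 111 bp
  112–138 → 27 bp
  139–163 → 25 bp
  164–180 → 17 bp
  181–183 → 3 bp
Sorted largest to smallest: 111, 27, 25, 17, 3 bp.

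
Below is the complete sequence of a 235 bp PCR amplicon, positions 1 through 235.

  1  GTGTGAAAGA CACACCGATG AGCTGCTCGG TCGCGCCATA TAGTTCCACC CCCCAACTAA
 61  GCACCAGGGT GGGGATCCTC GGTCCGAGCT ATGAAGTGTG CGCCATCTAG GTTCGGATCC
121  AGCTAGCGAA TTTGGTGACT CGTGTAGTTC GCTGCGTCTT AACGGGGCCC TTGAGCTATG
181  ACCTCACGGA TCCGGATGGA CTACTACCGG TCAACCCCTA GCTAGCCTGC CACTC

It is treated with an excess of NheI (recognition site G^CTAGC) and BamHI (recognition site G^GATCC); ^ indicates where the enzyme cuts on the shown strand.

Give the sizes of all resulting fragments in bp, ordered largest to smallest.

NheI sites (GCTAGC) start at positions 122, 221.
NheI cuts after the first base of each site, so after positions 122, 221.
BamHI sites (GGATCC) start at positions 73, 115, 188.
BamHI cuts after the first base of each site, so after positions 73, 115, 188.
Combined cut positions: 73, 115, 122, 188, 221.
Linear molecule, 5 cuts → 6 fragments:
  1–73 → 73 bp
  74–115 → 42 bp
  116–122 → 7 bp
  123–188 → 66 bp
  189–221 → 33 bp
  222–235 → 14 bp
Sorted largest to smallest: 73, 66, 42, 33, 14, 7 bp.

73, 66, 42, 33, 14, 7 bp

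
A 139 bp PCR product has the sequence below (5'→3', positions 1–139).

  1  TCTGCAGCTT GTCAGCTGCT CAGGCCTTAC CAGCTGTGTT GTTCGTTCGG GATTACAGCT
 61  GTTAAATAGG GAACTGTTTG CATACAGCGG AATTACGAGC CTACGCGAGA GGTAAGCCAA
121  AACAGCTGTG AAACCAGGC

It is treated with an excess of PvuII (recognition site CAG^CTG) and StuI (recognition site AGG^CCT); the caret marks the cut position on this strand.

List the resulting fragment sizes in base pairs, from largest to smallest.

PvuII sites (CAGCTG) start at positions 13, 31, 56, 123.
PvuII cuts after base 3 of each site, so after positions 15, 33, 58, 125.
The StuI site (AGGCCT) starts at position 22.
StuI cuts after base 3 of each site, so after position 24.
Combined cut positions: 15, 24, 33, 58, 125.
Linear molecule, 5 cuts → 6 fragments:
  1–15 → 15 bp
  16–24 → 9 bp
  25–33 → 9 bp
  34–58 → 25 bp
  59–125 → 67 bp
  126–139 → 14 bp
Sorted largest to smallest: 67, 25, 15, 14, 9, 9 bp.

67, 25, 15, 14, 9, 9 bp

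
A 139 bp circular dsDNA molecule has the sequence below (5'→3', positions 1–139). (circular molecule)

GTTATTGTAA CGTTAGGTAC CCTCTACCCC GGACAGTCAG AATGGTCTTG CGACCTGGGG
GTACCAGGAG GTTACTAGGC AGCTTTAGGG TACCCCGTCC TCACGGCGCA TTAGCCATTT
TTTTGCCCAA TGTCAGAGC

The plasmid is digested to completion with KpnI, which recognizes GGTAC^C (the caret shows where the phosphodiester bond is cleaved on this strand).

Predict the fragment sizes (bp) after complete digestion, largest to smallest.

KpnI sites (GGTACC) start at positions 16, 60, 89.
KpnI cuts after base 5 of each site (before the last base), so after positions 20, 64, 93.
Circular molecule, 3 cuts → 3 fragments:
  21–64 → 44 bp
  65–93 → 29 bp
  94–139 then 1–20 → 46 + 20 = 66 bp
Sorted largest to smallest: 66, 44, 29 bp.

66, 44, 29 bp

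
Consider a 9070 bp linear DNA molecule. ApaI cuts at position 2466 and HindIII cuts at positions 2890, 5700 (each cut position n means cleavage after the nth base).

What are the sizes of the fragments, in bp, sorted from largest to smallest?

Combined cut positions (sorted): 2466, 2890, 5700.
Linear molecule, 3 cuts → 4 fragments:
  2466 − 0 = 2466 bp
  2890 − 2466 = 424 bp
  5700 − 2890 = 2810 bp
  9070 − 5700 = 3370 bp
Sorted largest to smallest: 3370, 2810, 2466, 424 bp.

3370, 2810, 2466, 424 bp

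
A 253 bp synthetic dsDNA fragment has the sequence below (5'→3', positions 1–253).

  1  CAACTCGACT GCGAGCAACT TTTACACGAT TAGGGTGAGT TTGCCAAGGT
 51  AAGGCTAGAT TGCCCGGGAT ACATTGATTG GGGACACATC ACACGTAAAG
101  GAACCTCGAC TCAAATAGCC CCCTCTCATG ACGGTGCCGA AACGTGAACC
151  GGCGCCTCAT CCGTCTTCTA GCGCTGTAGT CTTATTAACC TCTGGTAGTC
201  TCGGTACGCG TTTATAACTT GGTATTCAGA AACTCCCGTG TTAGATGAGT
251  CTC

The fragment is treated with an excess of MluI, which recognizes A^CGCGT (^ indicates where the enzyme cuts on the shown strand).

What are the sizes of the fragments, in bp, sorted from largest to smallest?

The MluI site (ACGCGT) starts at position 206.
MluI cuts after the first base of each site, so after position 206.
Linear molecule, 1 cut → 2 fragments:
  1–206 → 206 bp
  207–253 → 47 bp
Sorted largest to smallest: 206, 47 bp.

206, 47 bp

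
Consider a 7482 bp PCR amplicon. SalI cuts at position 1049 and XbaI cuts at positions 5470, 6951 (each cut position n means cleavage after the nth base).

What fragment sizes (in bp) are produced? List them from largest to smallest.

Combined cut positions (sorted): 1049, 5470, 6951.
Linear molecule, 3 cuts → 4 fragments:
  1049 − 0 = 1049 bp
  5470 − 1049 = 4421 bp
  6951 − 5470 = 1481 bp
  7482 − 6951 = 531 bp
Sorted largest to smallest: 4421, 1481, 1049, 531 bp.

4421, 1481, 1049, 531 bp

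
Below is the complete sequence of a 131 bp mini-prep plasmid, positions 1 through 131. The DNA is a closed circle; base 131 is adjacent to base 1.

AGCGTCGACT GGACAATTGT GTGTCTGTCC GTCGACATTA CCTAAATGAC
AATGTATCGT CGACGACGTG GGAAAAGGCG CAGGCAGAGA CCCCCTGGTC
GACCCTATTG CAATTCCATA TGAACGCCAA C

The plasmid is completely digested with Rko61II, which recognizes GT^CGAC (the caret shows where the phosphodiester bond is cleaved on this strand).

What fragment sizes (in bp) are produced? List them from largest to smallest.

Rko61II sites (GTCGAC) start at positions 4, 31, 59, 98.
Rko61II cuts after base 2 of each site, so after positions 5, 32, 60, 99.
Circular molecule, 4 cuts → 4 fragments:
  6–32 → 27 bp
  33–60 → 28 bp
  61–99 → 39 bp
  100–131 then 1–5 → 32 + 5 = 37 bp
Sorted largest to smallest: 39, 37, 28, 27 bp.

39, 37, 28, 27 bp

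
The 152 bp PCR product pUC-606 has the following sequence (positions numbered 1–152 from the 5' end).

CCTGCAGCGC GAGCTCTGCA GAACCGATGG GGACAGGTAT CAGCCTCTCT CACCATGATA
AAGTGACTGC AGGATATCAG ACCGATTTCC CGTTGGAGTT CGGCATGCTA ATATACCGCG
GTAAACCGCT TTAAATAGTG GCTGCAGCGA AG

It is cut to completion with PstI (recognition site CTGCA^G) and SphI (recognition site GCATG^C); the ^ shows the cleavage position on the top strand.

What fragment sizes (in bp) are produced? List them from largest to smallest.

PstI sites (CTGCAG) start at positions 2, 16, 67, 142.
PstI cuts after base 5 of each site (before the last base), so after positions 6, 20, 71, 146.
The SphI site (GCATGC) starts at position 103.
SphI cuts after base 5 of each site (before the last base), so after position 107.
Combined cut positions: 6, 20, 71, 107, 146.
Linear molecule, 5 cuts → 6 fragments:
  1–6 → 6 bp
  7–20 → 14 bp
  21–71 → 51 bp
  72–107 → 36 bp
  108–146 → 39 bp
  147–152 → 6 bp
Sorted largest to smallest: 51, 39, 36, 14, 6, 6 bp.

51, 39, 36, 14, 6, 6 bp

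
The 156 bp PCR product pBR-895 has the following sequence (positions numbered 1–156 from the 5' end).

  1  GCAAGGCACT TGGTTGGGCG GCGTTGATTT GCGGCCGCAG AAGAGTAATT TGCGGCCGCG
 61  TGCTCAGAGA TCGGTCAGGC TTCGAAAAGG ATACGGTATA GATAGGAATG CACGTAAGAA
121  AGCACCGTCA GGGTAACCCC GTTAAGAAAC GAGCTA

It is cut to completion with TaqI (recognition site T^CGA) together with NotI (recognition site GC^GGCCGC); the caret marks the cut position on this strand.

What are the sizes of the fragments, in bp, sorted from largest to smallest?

74, 32, 29, 21 bp

The TaqI site (TCGA) starts at position 82.
TaqI cuts after the first base of each site, so after position 82.
NotI sites (GCGGCCGC) start at positions 31, 52.
NotI cuts after base 2 of each site, so after positions 32, 53.
Combined cut positions: 32, 53, 82.
Linear molecule, 3 cuts → 4 fragments:
  1–32 → 32 bp
  33–53 → 21 bp
  54–82 → 29 bp
  83–156 → 74 bp
Sorted largest to smallest: 74, 32, 29, 21 bp.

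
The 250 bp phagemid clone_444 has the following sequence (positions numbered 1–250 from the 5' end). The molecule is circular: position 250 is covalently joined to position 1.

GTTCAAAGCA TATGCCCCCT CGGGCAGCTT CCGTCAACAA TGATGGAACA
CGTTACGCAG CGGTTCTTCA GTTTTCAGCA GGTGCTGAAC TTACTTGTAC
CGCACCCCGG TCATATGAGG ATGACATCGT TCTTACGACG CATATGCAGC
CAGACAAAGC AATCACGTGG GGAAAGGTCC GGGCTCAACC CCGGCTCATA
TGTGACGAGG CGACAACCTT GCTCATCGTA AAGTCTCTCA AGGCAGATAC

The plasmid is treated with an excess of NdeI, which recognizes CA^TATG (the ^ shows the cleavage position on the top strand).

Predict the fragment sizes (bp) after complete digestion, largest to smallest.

103, 62, 56, 29 bp

NdeI sites (CATATG) start at positions 9, 112, 141, 197.
NdeI cuts after base 2 of each site, so after positions 10, 113, 142, 198.
Circular molecule, 4 cuts → 4 fragments:
  11–113 → 103 bp
  114–142 → 29 bp
  143–198 → 56 bp
  199–250 then 1–10 → 52 + 10 = 62 bp
Sorted largest to smallest: 103, 62, 56, 29 bp.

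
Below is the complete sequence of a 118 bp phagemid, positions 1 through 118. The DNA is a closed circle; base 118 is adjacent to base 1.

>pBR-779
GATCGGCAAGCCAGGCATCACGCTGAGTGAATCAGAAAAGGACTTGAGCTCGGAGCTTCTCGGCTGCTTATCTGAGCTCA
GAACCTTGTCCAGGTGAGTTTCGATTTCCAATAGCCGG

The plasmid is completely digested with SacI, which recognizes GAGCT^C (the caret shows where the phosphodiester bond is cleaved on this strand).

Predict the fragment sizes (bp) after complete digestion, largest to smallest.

90, 28 bp

SacI sites (GAGCTC) start at positions 46, 74.
SacI cuts after base 5 of each site (before the last base), so after positions 50, 78.
Circular molecule, 2 cuts → 2 fragments:
  51–78 → 28 bp
  79–118 then 1–50 → 40 + 50 = 90 bp
Sorted largest to smallest: 90, 28 bp.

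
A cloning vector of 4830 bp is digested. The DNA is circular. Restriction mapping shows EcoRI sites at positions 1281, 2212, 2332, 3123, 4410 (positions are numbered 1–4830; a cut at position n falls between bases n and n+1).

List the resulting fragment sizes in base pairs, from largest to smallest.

1701, 1287, 931, 791, 120 bp

Circular molecule, 5 cuts → 5 fragments:
  2212 − 1281 = 931 bp
  2332 − 2212 = 120 bp
  3123 − 2332 = 791 bp
  4410 − 3123 = 1287 bp
  wrap: 4830 − 4410 + 1281 = 1701 bp
Sorted largest to smallest: 1701, 1287, 931, 791, 120 bp.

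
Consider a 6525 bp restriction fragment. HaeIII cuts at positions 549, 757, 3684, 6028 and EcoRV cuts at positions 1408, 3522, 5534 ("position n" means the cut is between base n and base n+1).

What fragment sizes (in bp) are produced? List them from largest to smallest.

Combined cut positions (sorted): 549, 757, 1408, 3522, 3684, 5534, 6028.
Linear molecule, 7 cuts → 8 fragments:
  549 − 0 = 549 bp
  757 − 549 = 208 bp
  1408 − 757 = 651 bp
  3522 − 1408 = 2114 bp
  3684 − 3522 = 162 bp
  5534 − 3684 = 1850 bp
  6028 − 5534 = 494 bp
  6525 − 6028 = 497 bp
Sorted largest to smallest: 2114, 1850, 651, 549, 497, 494, 208, 162 bp.

2114, 1850, 651, 549, 497, 494, 208, 162 bp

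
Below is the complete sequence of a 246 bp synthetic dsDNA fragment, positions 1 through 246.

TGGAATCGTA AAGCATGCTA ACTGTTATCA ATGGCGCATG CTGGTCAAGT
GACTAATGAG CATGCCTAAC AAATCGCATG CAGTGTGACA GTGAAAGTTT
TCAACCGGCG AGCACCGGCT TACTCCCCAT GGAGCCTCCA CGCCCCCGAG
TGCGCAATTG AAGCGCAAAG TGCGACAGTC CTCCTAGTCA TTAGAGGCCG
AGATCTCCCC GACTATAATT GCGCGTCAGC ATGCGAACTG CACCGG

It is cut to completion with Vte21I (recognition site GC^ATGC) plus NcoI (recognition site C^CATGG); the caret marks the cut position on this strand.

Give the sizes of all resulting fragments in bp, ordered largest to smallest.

Vte21I sites (GCATGC) start at positions 13, 36, 60, 76, 229.
Vte21I cuts after base 2 of each site, so after positions 14, 37, 61, 77, 230.
The NcoI site (CCATGG) starts at position 127.
NcoI cuts after the first base of each site, so after position 127.
Combined cut positions: 14, 37, 61, 77, 127, 230.
Linear molecule, 6 cuts → 7 fragments:
  1–14 → 14 bp
  15–37 → 23 bp
  38–61 → 24 bp
  62–77 → 16 bp
  78–127 → 50 bp
  128–230 → 103 bp
  231–246 → 16 bp
Sorted largest to smallest: 103, 50, 24, 23, 16, 16, 14 bp.

103, 50, 24, 23, 16, 16, 14 bp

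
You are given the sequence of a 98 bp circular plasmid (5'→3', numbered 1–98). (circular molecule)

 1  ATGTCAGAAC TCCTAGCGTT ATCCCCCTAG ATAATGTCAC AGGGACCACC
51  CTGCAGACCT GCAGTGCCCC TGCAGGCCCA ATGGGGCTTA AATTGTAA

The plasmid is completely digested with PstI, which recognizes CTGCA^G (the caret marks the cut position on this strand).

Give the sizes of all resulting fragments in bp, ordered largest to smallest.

79, 11, 8 bp

PstI sites (CTGCAG) start at positions 51, 59, 70.
PstI cuts after base 5 of each site (before the last base), so after positions 55, 63, 74.
Circular molecule, 3 cuts → 3 fragments:
  56–63 → 8 bp
  64–74 → 11 bp
  75–98 then 1–55 → 24 + 55 = 79 bp
Sorted largest to smallest: 79, 11, 8 bp.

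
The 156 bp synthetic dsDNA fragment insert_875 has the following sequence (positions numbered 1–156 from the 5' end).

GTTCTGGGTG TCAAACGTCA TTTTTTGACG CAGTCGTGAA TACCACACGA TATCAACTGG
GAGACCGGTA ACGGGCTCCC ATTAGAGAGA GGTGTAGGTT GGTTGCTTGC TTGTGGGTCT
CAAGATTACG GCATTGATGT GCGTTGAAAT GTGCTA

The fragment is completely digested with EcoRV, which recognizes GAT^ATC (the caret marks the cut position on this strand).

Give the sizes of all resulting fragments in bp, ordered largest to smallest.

105, 51 bp

The EcoRV site (GATATC) starts at position 49.
EcoRV cuts after base 3 of each site, so after position 51.
Linear molecule, 1 cut → 2 fragments:
  1–51 → 51 bp
  52–156 → 105 bp
Sorted largest to smallest: 105, 51 bp.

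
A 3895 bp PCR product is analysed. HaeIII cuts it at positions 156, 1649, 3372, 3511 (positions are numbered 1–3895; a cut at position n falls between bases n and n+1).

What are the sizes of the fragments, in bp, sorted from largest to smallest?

1723, 1493, 384, 156, 139 bp

Linear molecule, 4 cuts → 5 fragments:
  156 − 0 = 156 bp
  1649 − 156 = 1493 bp
  3372 − 1649 = 1723 bp
  3511 − 3372 = 139 bp
  3895 − 3511 = 384 bp
Sorted largest to smallest: 1723, 1493, 384, 156, 139 bp.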